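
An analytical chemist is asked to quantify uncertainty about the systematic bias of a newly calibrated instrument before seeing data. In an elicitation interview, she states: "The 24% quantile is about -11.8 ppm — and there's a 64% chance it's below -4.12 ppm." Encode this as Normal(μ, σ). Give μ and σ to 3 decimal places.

For Normal(μ,σ), the p-quantile is μ + z_p·σ. Here z_{0.24} = -0.7063, z_{0.64} = 0.3585.
So -11.8 = μ − 0.7063σ and -4.12 = μ + 0.3585σ.
Subtracting: σ = (-4.12 − -11.8)/(0.3585 − (-0.7063)) = 7.213.
Then μ = -11.8 − (-0.7063)·7.213 = -6.706.

μ = -6.706, σ = 7.213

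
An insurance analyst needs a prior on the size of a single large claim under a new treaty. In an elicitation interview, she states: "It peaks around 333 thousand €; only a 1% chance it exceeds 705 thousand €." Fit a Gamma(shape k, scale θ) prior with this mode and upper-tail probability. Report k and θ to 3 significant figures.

k ≈ 9.64, θ ≈ 38.6

Gamma(k,θ) with k>1 has mode (k−1)θ, so θ = 333/(k−1).
Need P(X < 705) = 0.99 with θ tied to k this way. Start at k = 2, θ = 333: P(X<705) ≈ 0.625.
Too low — raise k to concentrate. Iterating converges to k ≈ 9.64.
Then θ = 333/(9.64−1) ≈ 38.6.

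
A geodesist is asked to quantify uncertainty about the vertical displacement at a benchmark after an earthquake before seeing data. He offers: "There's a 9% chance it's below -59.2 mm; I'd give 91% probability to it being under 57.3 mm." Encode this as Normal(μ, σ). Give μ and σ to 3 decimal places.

For Normal(μ,σ), the p-quantile is μ + z_p·σ. Here z_{0.09} = -1.341, z_{0.91} = 1.341.
So -59.2 = μ − 1.341σ and 57.3 = μ + 1.341σ.
Subtracting: σ = (57.3 − -59.2)/(1.341 − (-1.341)) = 43.446.
Then μ = -59.2 − (-1.341)·43.446 = -0.950.

μ = -0.950, σ = 43.446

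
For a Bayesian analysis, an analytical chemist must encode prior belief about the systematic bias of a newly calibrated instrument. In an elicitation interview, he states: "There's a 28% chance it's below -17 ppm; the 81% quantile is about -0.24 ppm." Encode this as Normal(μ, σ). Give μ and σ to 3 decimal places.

For Normal(μ,σ), the p-quantile is μ + z_p·σ. Here z_{0.28} = -0.5828, z_{0.81} = 0.8779.
So -17 = μ − 0.5828σ and -0.24 = μ + 0.8779σ.
Subtracting: σ = (-0.24 − -17)/(0.8779 − (-0.5828)) = 11.474.
Then μ = -17 − (-0.5828)·11.474 = -10.313.

μ = -10.313, σ = 11.474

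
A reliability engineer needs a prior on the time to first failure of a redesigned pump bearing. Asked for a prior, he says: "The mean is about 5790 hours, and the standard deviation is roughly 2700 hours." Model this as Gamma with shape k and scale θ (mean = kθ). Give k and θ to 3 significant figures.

k ≈ 4.6, θ ≈ 1260

For Gamma(k, scale θ): mean = kθ, variance = kθ², so CV = 1/√k.
CV = SD/mean = 2700/5790 = 0.4663, hence k = 1/CV² = 4.6.
Then θ = mean/k = 5790/4.6 = 1260.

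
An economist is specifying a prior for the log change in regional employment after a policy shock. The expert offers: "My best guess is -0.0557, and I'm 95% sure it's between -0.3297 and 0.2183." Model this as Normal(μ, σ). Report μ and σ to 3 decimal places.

μ = -0.056, σ = 0.140

A symmetric 95% interval runs μ ± z·σ with z = 1.96.
Half-width = 0.274, so σ = 0.274/1.96 = 0.140.
μ is the stated best guess, -0.056.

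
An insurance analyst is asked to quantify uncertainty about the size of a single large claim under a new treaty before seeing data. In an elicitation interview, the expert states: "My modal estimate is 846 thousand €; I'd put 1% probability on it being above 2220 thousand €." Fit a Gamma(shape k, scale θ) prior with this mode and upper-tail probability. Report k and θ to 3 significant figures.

Gamma(k,θ) with k>1 has mode (k−1)θ, so θ = 846/(k−1).
Need P(X < 2220) = 0.99 with θ tied to k this way. Start at k = 2, θ = 846: P(X<2220) ≈ 0.737.
Too low — raise k to concentrate. Iterating converges to k ≈ 5.99.
Then θ = 846/(5.99−1) ≈ 170.

k ≈ 5.99, θ ≈ 170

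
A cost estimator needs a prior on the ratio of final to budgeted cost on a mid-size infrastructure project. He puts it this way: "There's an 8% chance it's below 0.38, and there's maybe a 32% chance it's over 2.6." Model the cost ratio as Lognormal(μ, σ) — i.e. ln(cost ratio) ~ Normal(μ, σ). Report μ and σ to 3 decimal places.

If T ~ Lognormal(μ,σ) then ln T ~ Normal(μ,σ), so the p-quantile of ln T is μ + z_p·σ.
ln(0.38) = -0.9676 and ln(2.6) = 0.9555; z_{0.08} = -1.405, z_{0.68} = 0.4677.
σ = (0.9555 − -0.9676)/(0.4677 − (-1.405)) = 1.027.
μ = -0.9676 − (-1.405)·1.027 = 0.475.

μ ≈ 0.475, σ ≈ 1.027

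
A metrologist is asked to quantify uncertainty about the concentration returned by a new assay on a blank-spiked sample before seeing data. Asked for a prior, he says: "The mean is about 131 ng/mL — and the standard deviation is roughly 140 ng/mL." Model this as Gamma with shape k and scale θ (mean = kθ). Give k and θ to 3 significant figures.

k ≈ 0.876, θ ≈ 150

For Gamma(k, scale θ): mean = kθ, variance = kθ², so CV = 1/√k.
CV = SD/mean = 140/131 = 1.069, hence k = 1/CV² = 0.876.
Then θ = mean/k = 131/0.876 = 150.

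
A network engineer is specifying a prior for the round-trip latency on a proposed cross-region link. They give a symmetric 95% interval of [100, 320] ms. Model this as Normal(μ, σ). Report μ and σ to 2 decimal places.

μ = 210.00, σ = 56.12

A symmetric 95% interval runs μ ± z·σ with z = 1.96.
Half-width = 110, so σ = 110/1.96 = 56.12.
μ is the interval midpoint, 210.00.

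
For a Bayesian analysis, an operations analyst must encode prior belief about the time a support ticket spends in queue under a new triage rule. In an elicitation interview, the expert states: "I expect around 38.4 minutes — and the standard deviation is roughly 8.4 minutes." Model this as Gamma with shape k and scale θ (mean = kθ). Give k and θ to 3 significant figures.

k ≈ 20.9, θ ≈ 1.84

For Gamma(k, scale θ): mean = kθ, variance = kθ², so CV = 1/√k.
CV = SD/mean = 8.4/38.4 = 0.2188, hence k = 1/CV² = 20.9.
Then θ = mean/k = 38.4/20.9 = 1.84.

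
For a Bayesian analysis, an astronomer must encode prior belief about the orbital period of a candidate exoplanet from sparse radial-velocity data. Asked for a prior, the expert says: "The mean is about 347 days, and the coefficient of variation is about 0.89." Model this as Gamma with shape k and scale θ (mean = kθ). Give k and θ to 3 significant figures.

For Gamma(k, scale θ): mean = kθ, variance = kθ², so CV = 1/√k.
CV = 0.89, hence k = 1/CV² = 1.26.
Then θ = mean/k = 347/1.26 = 275.

k ≈ 1.26, θ ≈ 275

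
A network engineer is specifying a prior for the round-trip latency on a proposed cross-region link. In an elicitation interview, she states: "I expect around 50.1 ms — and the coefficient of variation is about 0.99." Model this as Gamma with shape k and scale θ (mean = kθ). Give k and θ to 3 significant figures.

For Gamma(k, scale θ): mean = kθ, variance = kθ², so CV = 1/√k.
CV = 0.99, hence k = 1/CV² = 1.02.
Then θ = mean/k = 50.1/1.02 = 49.1.

k ≈ 1.02, θ ≈ 49.1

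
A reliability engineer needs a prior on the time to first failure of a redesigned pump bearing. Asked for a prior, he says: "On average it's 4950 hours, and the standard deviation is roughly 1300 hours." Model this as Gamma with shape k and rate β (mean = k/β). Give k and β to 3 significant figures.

k ≈ 14.5, β ≈ 0.00293

For Gamma(k, rate β): mean = k/β, variance = k/β², so CV = 1/√k.
CV = SD/mean = 1300/4950 = 0.2626, hence k = 1/CV² = 14.5.
Then β = k/mean = 14.5/4950 = 0.00293.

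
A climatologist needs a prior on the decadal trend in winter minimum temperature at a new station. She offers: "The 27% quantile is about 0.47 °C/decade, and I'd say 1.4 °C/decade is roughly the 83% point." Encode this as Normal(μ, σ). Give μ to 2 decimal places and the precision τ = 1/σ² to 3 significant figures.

μ = 0.83, τ = 2.84

The p-quantile of Normal(μ,σ) is μ + z_p·σ, with z_{0.27} = -0.6128 and z_{0.83} = 0.9542.
Eliminate σ: μ = (z₂·x₁ − z₁·x₂)/(z₂ − z₁) = (0.9542·0.47 − (-0.6128)·1.4)/1.567 = 0.83.
Then σ = (x₂ − x₁)/(z₂ − z₁) = (1.4 − 0.47)/1.567 = 0.59.
Precision τ = 1/σ² = 1/0.5935² = 2.84.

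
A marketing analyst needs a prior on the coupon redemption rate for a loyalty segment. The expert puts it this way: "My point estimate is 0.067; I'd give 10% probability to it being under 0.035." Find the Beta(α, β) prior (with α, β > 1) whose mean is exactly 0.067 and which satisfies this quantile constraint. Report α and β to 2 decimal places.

α ≈ 5.59, β ≈ 77.88

With mean 0.067 fixed, write α = 0.067s, β = 0.933s where s = α+β.
Need P(θ < 0.035) = 0.1 under Beta(0.067s, 0.933s). Normal approximation: (q−m)/√(m(1−m)/s) ≈ z_{0.1} = -1.28, so s ≈ 0.067·0.933·(-1.28)²/(0.035−0.067)² = 100.3.
At s = 100.3: P(θ<0.035) ≈ 0.076. Adjusting to match 0.1 gives s ≈ 83.47.
So α = 0.067·83.47 ≈ 5.59, β = 0.933·83.47 ≈ 77.88.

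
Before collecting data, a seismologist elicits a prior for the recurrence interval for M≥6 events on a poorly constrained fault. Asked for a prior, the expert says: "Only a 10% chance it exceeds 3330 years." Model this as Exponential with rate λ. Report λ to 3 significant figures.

λ ≈ 0.000691

P(T > 3330.0) = e^(−λ·3330.0) = 0.1, so λ = −ln(0.1)/3330.0 = 0.000691.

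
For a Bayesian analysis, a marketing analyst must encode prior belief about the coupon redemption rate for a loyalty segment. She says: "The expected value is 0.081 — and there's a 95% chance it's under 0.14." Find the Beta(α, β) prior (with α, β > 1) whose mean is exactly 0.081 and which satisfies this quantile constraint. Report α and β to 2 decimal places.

With mean 0.081 fixed, write α = 0.081s, β = 0.919s where s = α+β.
Need P(θ < 0.14) = 0.95 under Beta(0.081s, 0.919s). Normal approximation: (q−m)/√(m(1−m)/s) ≈ z_{0.95} = 1.64, so s ≈ 0.081·0.919·(1.64)²/(0.14−0.081)² = 57.9.
At s = 57.9: P(θ<0.14) ≈ 0.935. Adjusting to match 0.95 gives s ≈ 70.60.
So α = 0.081·70.60 ≈ 5.72, β = 0.919·70.60 ≈ 64.88.

α ≈ 5.72, β ≈ 64.88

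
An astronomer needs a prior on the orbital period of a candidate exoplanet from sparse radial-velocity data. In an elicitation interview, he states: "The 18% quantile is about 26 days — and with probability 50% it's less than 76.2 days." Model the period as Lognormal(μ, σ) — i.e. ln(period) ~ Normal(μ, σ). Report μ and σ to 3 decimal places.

μ ≈ 4.333, σ ≈ 1.175

If T ~ Lognormal(μ,σ) then ln T ~ Normal(μ,σ), so the p-quantile of ln T is μ + z_p·σ.
ln(26) = 3.258 and ln(76.2) = 4.333; z_{0.18} = -0.9154, z_{0.5} = 0.
σ = (4.333 − 3.258)/(0 − (-0.9154)) = 1.175.
μ = 3.258 − (-0.9154)·1.175 = 4.333.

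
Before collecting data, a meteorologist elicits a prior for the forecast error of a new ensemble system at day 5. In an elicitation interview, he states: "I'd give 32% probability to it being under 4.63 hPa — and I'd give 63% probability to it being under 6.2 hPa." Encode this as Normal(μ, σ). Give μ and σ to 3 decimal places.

For Normal(μ,σ), the p-quantile is μ + z_p·σ. Here z_{0.32} = -0.4677, z_{0.63} = 0.3319.
So 4.63 = μ − 0.4677σ and 6.2 = μ + 0.3319σ.
Subtracting: σ = (6.2 − 4.63)/(0.3319 − (-0.4677)) = 1.964.
Then μ = 4.63 − (-0.4677)·1.964 = 5.548.

μ = 5.548, σ = 1.964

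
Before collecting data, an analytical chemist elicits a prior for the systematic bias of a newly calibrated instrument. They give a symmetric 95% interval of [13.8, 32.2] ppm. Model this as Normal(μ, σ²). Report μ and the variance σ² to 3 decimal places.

μ = 23.000, σ² = 22.033

A symmetric 95% interval runs μ ± z·σ with z = 1.96.
Half-width = 9.2, so σ = 9.2/1.96 = 4.6940 and σ² = 22.033.
μ is the interval midpoint, 23.000.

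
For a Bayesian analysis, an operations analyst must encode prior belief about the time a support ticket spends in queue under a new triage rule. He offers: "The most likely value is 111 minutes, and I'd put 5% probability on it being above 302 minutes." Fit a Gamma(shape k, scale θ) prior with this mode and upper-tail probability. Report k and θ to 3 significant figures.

Gamma(k,θ) with k>1 has mode (k−1)θ, so θ = 111/(k−1).
Need P(X < 302) = 0.95 with θ tied to k this way. Start at k = 2, θ = 111: P(X<302) ≈ 0.755.
Too low — raise k to concentrate. Iterating converges to k ≈ 3.68.
Then θ = 111/(3.68−1) ≈ 41.4.

k ≈ 3.68, θ ≈ 41.4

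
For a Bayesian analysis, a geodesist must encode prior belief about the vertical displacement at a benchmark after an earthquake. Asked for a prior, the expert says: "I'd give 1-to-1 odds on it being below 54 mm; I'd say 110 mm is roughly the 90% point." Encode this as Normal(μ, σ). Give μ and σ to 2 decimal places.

μ = 54.00, σ = 43.70

The p-quantile of Normal(μ,σ) is μ + z_p·σ, with z_{0.5} = 0 and z_{0.9} = 1.282.
Eliminate σ: μ = (z₂·x₁ − z₁·x₂)/(z₂ − z₁) = (1.282·54 − (0)·110)/1.282 = 54.00.
Then σ = (x₂ − x₁)/(z₂ − z₁) = (110 − 54)/1.282 = 43.70.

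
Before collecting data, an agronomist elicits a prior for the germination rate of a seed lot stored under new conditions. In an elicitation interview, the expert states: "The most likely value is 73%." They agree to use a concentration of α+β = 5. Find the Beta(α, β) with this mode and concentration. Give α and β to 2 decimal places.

α = 3.19, β = 1.81

For α,β > 1 the Beta mode is (α−1)/(α+β−2). With α+β = 5, the mode is (α−1)/3.
Set (α−1)/3 = 0.73 → α = 1 + 0.73·3 = 3.19.
β = 5 − α = 1.81.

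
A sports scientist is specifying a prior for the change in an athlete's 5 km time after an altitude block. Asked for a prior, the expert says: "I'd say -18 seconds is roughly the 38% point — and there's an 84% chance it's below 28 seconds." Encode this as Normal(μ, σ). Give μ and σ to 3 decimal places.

The p-quantile of Normal(μ,σ) is μ + z_p·σ, with z_{0.38} = -0.3055 and z_{0.84} = 0.9945.
Eliminate σ: μ = (z₂·x₁ − z₁·x₂)/(z₂ − z₁) = (0.9945·-18 − (-0.3055)·28)/1.3 = -7.190.
Then σ = (x₂ − x₁)/(z₂ − z₁) = (28 − -18)/1.3 = 35.386.

μ = -7.190, σ = 35.386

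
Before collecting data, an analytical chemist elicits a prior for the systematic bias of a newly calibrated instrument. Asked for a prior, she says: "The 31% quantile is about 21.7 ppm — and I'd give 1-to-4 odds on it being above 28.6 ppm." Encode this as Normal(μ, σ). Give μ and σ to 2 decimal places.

μ = 24.26, σ = 5.16

For Normal(μ,σ), the p-quantile is μ + z_p·σ. Here z_{0.31} = -0.4959, z_{0.8} = 0.8416.
So 21.7 = μ − 0.4959σ and 28.6 = μ + 0.8416σ.
Subtracting: σ = (28.6 − 21.7)/(0.8416 − (-0.4959)) = 5.16.
Then μ = 21.7 − (-0.4959)·5.16 = 24.26.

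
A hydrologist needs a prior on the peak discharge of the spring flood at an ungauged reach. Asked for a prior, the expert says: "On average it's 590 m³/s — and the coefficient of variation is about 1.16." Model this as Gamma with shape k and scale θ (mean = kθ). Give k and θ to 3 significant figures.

k ≈ 0.743, θ ≈ 794

For Gamma(k, scale θ): mean = kθ, variance = kθ², so CV = 1/√k.
CV = 1.16, hence k = 1/CV² = 0.743.
Then θ = mean/k = 590/0.743 = 794.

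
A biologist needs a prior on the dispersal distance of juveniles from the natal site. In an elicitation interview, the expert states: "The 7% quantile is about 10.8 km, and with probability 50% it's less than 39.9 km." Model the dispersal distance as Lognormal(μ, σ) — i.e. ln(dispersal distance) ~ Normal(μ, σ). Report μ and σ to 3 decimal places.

μ ≈ 3.686, σ ≈ 0.886

If T ~ Lognormal(μ,σ) then ln T ~ Normal(μ,σ), so the p-quantile of ln T is μ + z_p·σ.
ln(10.8) = 2.38 and ln(39.9) = 3.686; z_{0.07} = -1.476, z_{0.5} = 0.
σ = (3.686 − 2.38)/(0 − (-1.476)) = 0.886.
μ = 2.38 − (-1.476)·0.886 = 3.686.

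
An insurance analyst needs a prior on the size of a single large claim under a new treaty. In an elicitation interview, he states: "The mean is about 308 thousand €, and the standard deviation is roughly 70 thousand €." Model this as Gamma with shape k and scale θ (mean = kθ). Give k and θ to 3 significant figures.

k ≈ 19.4, θ ≈ 15.9

For Gamma(k, scale θ): mean = kθ, variance = kθ², so CV = 1/√k.
CV = SD/mean = 70/308 = 0.2273, hence k = 1/CV² = 19.4.
Then θ = mean/k = 308/19.4 = 15.9.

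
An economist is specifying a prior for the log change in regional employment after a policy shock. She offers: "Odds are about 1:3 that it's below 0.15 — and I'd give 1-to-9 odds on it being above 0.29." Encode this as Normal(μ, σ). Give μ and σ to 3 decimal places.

The p-quantile of Normal(μ,σ) is μ + z_p·σ, with z_{0.25} = -0.6745 and z_{0.9} = 1.282.
Eliminate σ: μ = (z₂·x₁ − z₁·x₂)/(z₂ − z₁) = (1.282·0.15 − (-0.6745)·0.29)/1.956 = 0.198.
Then σ = (x₂ − x₁)/(z₂ − z₁) = (0.29 − 0.15)/1.956 = 0.072.

μ = 0.198, σ = 0.072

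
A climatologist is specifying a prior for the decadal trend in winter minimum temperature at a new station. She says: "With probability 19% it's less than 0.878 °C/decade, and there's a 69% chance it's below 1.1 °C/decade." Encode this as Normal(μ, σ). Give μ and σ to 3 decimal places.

The p-quantile of Normal(μ,σ) is μ + z_p·σ, with z_{0.19} = -0.8779 and z_{0.69} = 0.4959.
Eliminate σ: μ = (z₂·x₁ − z₁·x₂)/(z₂ − z₁) = (0.4959·0.878 − (-0.8779)·1.1)/1.374 = 1.020.
Then σ = (x₂ − x₁)/(z₂ − z₁) = (1.1 − 0.878)/1.374 = 0.162.

μ = 1.020, σ = 0.162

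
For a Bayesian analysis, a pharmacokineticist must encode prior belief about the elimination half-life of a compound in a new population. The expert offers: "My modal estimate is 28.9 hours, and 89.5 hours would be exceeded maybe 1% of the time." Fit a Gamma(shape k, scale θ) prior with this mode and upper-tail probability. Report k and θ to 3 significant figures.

k ≈ 4.5, θ ≈ 8.27

Gamma(k,θ) with k>1 has mode (k−1)θ, so θ = 28.9/(k−1).
Need P(X < 89.5) = 0.99 with θ tied to k this way. Start at k = 2, θ = 28.9: P(X<89.5) ≈ 0.815.
Too low — raise k to concentrate. Iterating converges to k ≈ 4.5.
Then θ = 28.9/(4.5−1) ≈ 8.27.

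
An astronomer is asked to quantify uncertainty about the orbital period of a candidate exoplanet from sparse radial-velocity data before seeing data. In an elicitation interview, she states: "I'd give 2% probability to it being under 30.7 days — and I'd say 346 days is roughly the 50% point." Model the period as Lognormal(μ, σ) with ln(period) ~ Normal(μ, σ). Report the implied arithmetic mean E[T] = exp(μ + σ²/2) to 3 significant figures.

If T ~ Lognormal(μ,σ) then ln T ~ Normal(μ,σ), so the p-quantile of ln T is μ + z_p·σ.
ln(30.7) = 3.424 and ln(346) = 5.846; z_{0.02} = -2.054, z_{0.5} = 0.
σ = (5.846 − 3.424)/(0 − (-2.054)) = 1.179.
μ = 3.424 − (-2.054)·1.179 = 5.846.
E[T] = exp(μ + σ²/2) = exp(5.846 + 0.6955) = 694 days.

E[T] ≈ 694 days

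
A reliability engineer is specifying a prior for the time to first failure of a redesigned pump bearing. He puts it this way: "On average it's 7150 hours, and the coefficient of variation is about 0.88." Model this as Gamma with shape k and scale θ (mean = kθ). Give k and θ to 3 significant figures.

k ≈ 1.29, θ ≈ 5540

For Gamma(k, scale θ): mean = kθ, variance = kθ², so CV = 1/√k.
CV = 0.88, hence k = 1/CV² = 1.29.
Then θ = mean/k = 7150/1.29 = 5540.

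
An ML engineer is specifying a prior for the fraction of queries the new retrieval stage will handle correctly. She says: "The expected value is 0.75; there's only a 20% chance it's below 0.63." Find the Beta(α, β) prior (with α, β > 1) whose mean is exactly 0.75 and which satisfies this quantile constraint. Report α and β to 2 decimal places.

With mean 0.75 fixed, write α = 0.75s, β = 0.25s where s = α+β.
Need P(θ < 0.63) = 0.2 under Beta(0.75s, 0.25s). Normal approximation: (q−m)/√(m(1−m)/s) ≈ z_{0.2} = -0.842, so s ≈ 0.75·0.25·(-0.842)²/(0.63−0.75)² = 9.2.
At s = 9.2: P(θ<0.63) ≈ 0.189. Adjusting to match 0.2 gives s ≈ 8.13.
So α = 0.75·8.13 ≈ 6.09, β = 0.25·8.13 ≈ 2.03.

α ≈ 6.09, β ≈ 2.03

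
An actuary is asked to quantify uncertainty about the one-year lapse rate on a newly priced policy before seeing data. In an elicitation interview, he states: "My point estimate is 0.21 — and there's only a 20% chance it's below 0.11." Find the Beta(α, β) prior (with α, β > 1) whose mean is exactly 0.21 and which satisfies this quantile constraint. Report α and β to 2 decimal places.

α ≈ 2.54, β ≈ 9.55

With mean 0.21 fixed, write α = 0.21s, β = 0.79s where s = α+β.
Need P(θ < 0.11) = 0.2 under Beta(0.21s, 0.79s). Normal approximation: (q−m)/√(m(1−m)/s) ≈ z_{0.2} = -0.842, so s ≈ 0.21·0.79·(-0.842)²/(0.11−0.21)² = 11.8.
At s = 11.8: P(θ<0.11) ≈ 0.205. Adjusting to match 0.2 gives s ≈ 12.09.
So α = 0.21·12.09 ≈ 2.54, β = 0.79·12.09 ≈ 9.55.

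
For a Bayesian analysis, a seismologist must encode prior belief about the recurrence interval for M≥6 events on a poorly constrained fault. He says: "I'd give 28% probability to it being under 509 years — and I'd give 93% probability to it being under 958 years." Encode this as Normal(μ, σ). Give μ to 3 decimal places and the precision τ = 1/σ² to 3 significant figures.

μ = 636.121, τ = 2.1e-05

The p-quantile of Normal(μ,σ) is μ + z_p·σ, with z_{0.28} = -0.5828 and z_{0.93} = 1.476.
Eliminate σ: μ = (z₂·x₁ − z₁·x₂)/(z₂ − z₁) = (1.476·509 − (-0.5828)·958)/2.059 = 636.121.
Then σ = (x₂ − x₁)/(z₂ − z₁) = (958 − 509)/2.059 = 218.106.
Precision τ = 1/σ² = 1/218.1² = 2.1e-05.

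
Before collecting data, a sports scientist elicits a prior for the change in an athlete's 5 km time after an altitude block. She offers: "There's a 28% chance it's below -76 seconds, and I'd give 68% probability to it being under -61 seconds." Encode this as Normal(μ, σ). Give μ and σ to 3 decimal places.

μ = -67.678, σ = 14.278

For Normal(μ,σ), the p-quantile is μ + z_p·σ. Here z_{0.28} = -0.5828, z_{0.68} = 0.4677.
So -76 = μ − 0.5828σ and -61 = μ + 0.4677σ.
Subtracting: σ = (-61 − -76)/(0.4677 − (-0.5828)) = 14.278.
Then μ = -76 − (-0.5828)·14.278 = -67.678.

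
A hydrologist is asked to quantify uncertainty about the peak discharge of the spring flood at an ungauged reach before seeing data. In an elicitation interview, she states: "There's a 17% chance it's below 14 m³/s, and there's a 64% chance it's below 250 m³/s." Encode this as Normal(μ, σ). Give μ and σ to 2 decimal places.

For Normal(μ,σ), the p-quantile is μ + z_p·σ. Here z_{0.17} = -0.9542, z_{0.64} = 0.3585.
So 14 = μ − 0.9542σ and 250 = μ + 0.3585σ.
Subtracting: σ = (250 − 14)/(0.3585 − (-0.9542)) = 179.79.
Then μ = 14 − (-0.9542)·179.79 = 185.55.

μ = 185.55, σ = 179.79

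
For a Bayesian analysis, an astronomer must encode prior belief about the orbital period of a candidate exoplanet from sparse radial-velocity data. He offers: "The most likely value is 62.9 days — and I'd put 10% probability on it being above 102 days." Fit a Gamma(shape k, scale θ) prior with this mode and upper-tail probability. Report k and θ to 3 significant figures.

k ≈ 9.05, θ ≈ 7.81

Gamma(k,θ) with k>1 has mode (k−1)θ, so θ = 62.9/(k−1).
Need P(X < 102) = 0.9 with θ tied to k this way. Start at k = 2, θ = 62.9: P(X<102) ≈ 0.482.
Too low — raise k to concentrate. Iterating converges to k ≈ 9.05.
Then θ = 62.9/(9.05−1) ≈ 7.81.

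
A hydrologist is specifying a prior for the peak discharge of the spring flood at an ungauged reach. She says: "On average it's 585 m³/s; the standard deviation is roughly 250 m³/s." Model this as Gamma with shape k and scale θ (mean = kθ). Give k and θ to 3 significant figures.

For Gamma(k, scale θ): mean = kθ, variance = kθ², so CV = 1/√k.
CV = SD/mean = 250/585 = 0.4274, hence k = 1/CV² = 5.48.
Then θ = mean/k = 585/5.48 = 107.

k ≈ 5.48, θ ≈ 107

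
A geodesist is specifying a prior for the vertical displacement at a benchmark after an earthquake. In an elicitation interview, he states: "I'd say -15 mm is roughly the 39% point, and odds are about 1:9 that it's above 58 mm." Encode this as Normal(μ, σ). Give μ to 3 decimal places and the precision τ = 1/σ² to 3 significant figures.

μ = -1.937, τ = 0.000457

The p-quantile of Normal(μ,σ) is μ + z_p·σ, with z_{0.39} = -0.2793 and z_{0.9} = 1.282.
Eliminate σ: μ = (z₂·x₁ − z₁·x₂)/(z₂ − z₁) = (1.282·-15 − (-0.2793)·58)/1.561 = -1.937.
Then σ = (x₂ − x₁)/(z₂ − z₁) = (58 − -15)/1.561 = 46.769.
Precision τ = 1/σ² = 1/46.77² = 0.000457.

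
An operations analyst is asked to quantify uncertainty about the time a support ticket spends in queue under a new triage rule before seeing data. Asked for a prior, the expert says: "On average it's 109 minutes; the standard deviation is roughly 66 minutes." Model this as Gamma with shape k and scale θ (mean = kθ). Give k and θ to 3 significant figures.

k ≈ 2.73, θ ≈ 40

For Gamma(k, scale θ): mean = kθ, variance = kθ², so CV = 1/√k.
CV = SD/mean = 66/109 = 0.6055, hence k = 1/CV² = 2.73.
Then θ = mean/k = 109/2.73 = 40.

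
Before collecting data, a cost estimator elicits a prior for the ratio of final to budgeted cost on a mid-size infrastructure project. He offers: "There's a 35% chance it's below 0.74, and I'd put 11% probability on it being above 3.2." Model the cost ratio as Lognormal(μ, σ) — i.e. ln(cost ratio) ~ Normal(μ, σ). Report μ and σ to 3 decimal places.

If T ~ Lognormal(μ,σ) then ln T ~ Normal(μ,σ), so the p-quantile of ln T is μ + z_p·σ.
ln(0.74) = -0.3011 and ln(3.2) = 1.163; z_{0.35} = -0.3853, z_{0.89} = 1.227.
σ = (1.163 − -0.3011)/(1.227 − (-0.3853)) = 0.908.
μ = -0.3011 − (-0.3853)·0.908 = 0.049.

μ ≈ 0.049, σ ≈ 0.908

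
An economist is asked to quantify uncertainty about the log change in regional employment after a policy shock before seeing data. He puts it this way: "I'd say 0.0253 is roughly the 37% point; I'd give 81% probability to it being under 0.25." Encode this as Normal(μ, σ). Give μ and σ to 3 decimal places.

For Normal(μ,σ), the p-quantile is μ + z_p·σ. Here z_{0.37} = -0.3319, z_{0.81} = 0.8779.
So 0.0253 = μ − 0.3319σ and 0.25 = μ + 0.8779σ.
Subtracting: σ = (0.25 − 0.0253)/(0.8779 − (-0.3319)) = 0.186.
Then μ = 0.0253 − (-0.3319)·0.186 = 0.087.

μ = 0.087, σ = 0.186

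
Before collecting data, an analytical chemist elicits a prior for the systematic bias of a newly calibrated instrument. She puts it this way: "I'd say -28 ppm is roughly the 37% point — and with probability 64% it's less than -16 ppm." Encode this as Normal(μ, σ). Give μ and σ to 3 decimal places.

For Normal(μ,σ), the p-quantile is μ + z_p·σ. Here z_{0.37} = -0.3319, z_{0.64} = 0.3585.
So -28 = μ − 0.3319σ and -16 = μ + 0.3585σ.
Subtracting: σ = (-16 − -28)/(0.3585 − (-0.3319)) = 17.383.
Then μ = -28 − (-0.3319)·17.383 = -22.231.

μ = -22.231, σ = 17.383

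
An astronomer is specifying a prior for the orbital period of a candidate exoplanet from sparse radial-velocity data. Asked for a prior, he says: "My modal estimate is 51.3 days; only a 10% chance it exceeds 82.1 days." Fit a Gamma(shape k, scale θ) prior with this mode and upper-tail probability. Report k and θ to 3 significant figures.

Gamma(k,θ) with k>1 has mode (k−1)θ, so θ = 51.3/(k−1).
Need P(X < 82.1) = 0.9 with θ tied to k this way. Start at k = 2, θ = 51.3: P(X<82.1) ≈ 0.475.
Too low — raise k to concentrate. Iterating converges to k ≈ 9.5.
Then θ = 51.3/(9.5−1) ≈ 6.04.

k ≈ 9.5, θ ≈ 6.04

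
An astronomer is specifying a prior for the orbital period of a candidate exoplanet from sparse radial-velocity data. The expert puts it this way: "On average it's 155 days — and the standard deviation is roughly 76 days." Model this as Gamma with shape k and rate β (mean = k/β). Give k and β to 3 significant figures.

For Gamma(k, rate β): mean = k/β, variance = k/β², so CV = 1/√k.
CV = SD/mean = 76/155 = 0.4903, hence k = 1/CV² = 4.16.
Then β = k/mean = 4.16/155 = 0.0268.

k ≈ 4.16, β ≈ 0.0268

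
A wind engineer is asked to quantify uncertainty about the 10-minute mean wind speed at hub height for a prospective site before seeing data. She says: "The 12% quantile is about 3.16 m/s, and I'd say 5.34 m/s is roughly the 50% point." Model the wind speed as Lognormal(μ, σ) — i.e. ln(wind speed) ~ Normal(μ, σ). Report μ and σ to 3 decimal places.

μ ≈ 1.675, σ ≈ 0.447

If T ~ Lognormal(μ,σ) then ln T ~ Normal(μ,σ), so the p-quantile of ln T is μ + z_p·σ.
ln(3.16) = 1.151 and ln(5.34) = 1.675; z_{0.12} = -1.175, z_{0.5} = 0.
σ = (1.675 − 1.151)/(0 − (-1.175)) = 0.447.
μ = 1.151 − (-1.175)·0.447 = 1.675.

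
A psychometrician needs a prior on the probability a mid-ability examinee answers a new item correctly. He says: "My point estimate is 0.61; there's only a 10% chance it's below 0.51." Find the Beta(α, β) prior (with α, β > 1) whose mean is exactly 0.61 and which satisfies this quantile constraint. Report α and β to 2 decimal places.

With mean 0.61 fixed, write α = 0.61s, β = 0.39s where s = α+β.
Need P(θ < 0.51) = 0.1 under Beta(0.61s, 0.39s). Normal approximation: (q−m)/√(m(1−m)/s) ≈ z_{0.1} = -1.28, so s ≈ 0.61·0.39·(-1.28)²/(0.51−0.61)² = 39.1.
At s = 39.1: P(θ<0.51) ≈ 0.102. Adjusting to match 0.1 gives s ≈ 39.66.
So α = 0.61·39.66 ≈ 24.19, β = 0.39·39.66 ≈ 15.47.

α ≈ 24.19, β ≈ 15.47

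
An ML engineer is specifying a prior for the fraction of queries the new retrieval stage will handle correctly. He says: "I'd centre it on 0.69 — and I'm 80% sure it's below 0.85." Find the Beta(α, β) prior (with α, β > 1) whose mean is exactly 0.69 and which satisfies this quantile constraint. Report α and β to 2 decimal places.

α ≈ 4.21, β ≈ 1.89

With mean 0.69 fixed, write α = 0.69s, β = 0.31s where s = α+β.
Need P(θ < 0.85) = 0.8 under Beta(0.69s, 0.31s). Normal approximation: (q−m)/√(m(1−m)/s) ≈ z_{0.8} = 0.842, so s ≈ 0.69·0.31·(0.842)²/(0.85−0.69)² = 5.9.
At s = 5.9: P(θ<0.85) ≈ 0.795. Adjusting to match 0.8 gives s ≈ 6.10.
So α = 0.69·6.10 ≈ 4.21, β = 0.31·6.10 ≈ 1.89.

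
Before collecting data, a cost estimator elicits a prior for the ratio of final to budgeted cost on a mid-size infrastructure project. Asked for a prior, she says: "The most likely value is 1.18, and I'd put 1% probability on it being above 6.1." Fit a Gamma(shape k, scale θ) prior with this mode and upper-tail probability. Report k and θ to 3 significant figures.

Gamma(k,θ) with k>1 has mode (k−1)θ, so θ = 1.18/(k−1).
Need P(X < 6.1) = 0.99 with θ tied to k this way. Start at k = 2, θ = 1.18: P(X<6.1) ≈ 0.965.
Too low — raise k to concentrate. Iterating converges to k ≈ 2.44.
Then θ = 1.18/(2.44−1) ≈ 0.821.

k ≈ 2.44, θ ≈ 0.821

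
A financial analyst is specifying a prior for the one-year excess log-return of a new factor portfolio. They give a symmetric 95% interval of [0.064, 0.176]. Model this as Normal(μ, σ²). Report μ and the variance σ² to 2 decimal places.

A symmetric 95% interval runs μ ± z·σ with z = 1.96.
Half-width = 0.056, so σ = 0.056/1.96 = 0.029 and σ² = 0.00.
μ is the interval midpoint, 0.12.

μ = 0.12, σ² = 0.00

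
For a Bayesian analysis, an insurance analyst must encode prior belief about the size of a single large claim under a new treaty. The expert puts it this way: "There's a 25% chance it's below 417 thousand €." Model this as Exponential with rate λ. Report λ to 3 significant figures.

λ ≈ 0.00069

P(T < 417.0) = 1 − e^(−λ·417.0) = 0.25, so λ = −ln(1−0.25)/417.0 = −ln(0.75)/417.0 = 0.00069.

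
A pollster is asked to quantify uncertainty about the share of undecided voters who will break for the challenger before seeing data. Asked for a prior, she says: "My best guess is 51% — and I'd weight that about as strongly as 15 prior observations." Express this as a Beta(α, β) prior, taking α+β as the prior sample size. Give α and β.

Under the effective-sample-size interpretation, Beta(α, β) has prior mean α/(α+β) and prior sample size α+β.
So α+β = 15 and α/(α+β) = 0.51, giving α = 0.51·15 = 7.65 and β = 15 − 7.65 = 7.35.

α = 7.65, β = 7.35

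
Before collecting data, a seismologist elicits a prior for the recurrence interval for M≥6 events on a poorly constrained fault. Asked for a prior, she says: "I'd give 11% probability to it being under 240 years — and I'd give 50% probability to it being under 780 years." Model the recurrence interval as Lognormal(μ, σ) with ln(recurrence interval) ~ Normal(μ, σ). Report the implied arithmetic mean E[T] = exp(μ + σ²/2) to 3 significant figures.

E[T] ≈ 1240 years

If T ~ Lognormal(μ,σ) then ln T ~ Normal(μ,σ), so the p-quantile of ln T is μ + z_p·σ.
ln(240) = 5.481 and ln(780) = 6.659; z_{0.11} = -1.227, z_{0.5} = 0.
σ = (6.659 − 5.481)/(0 − (-1.227)) = 0.961.
μ = 5.481 − (-1.227)·0.961 = 6.659.
E[T] = exp(μ + σ²/2) = exp(6.659 + 0.4617) = 1240 years.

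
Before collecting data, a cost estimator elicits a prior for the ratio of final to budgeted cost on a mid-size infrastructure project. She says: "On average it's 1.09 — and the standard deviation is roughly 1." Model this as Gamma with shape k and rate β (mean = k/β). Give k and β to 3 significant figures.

k ≈ 1.19, β ≈ 1.09

For Gamma(k, rate β): mean = k/β, variance = k/β², so CV = 1/√k.
CV = SD/mean = 1/1.09 = 0.9174, hence k = 1/CV² = 1.19.
Then β = k/mean = 1.19/1.09 = 1.09.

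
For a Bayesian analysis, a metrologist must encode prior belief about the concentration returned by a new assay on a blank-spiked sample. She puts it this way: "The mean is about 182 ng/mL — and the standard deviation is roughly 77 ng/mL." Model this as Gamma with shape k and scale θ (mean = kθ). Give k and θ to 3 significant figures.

k ≈ 5.59, θ ≈ 32.6

For Gamma(k, scale θ): mean = kθ, variance = kθ², so CV = 1/√k.
CV = SD/mean = 77/182 = 0.4231, hence k = 1/CV² = 5.59.
Then θ = mean/k = 182/5.59 = 32.6.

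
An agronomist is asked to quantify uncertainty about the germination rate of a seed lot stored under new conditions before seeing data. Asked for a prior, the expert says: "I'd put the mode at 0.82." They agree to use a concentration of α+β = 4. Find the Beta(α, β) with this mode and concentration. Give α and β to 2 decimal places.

α = 2.64, β = 1.36

For α,β > 1 the Beta mode is (α−1)/(α+β−2). With α+β = 4, the mode is (α−1)/2.
Set (α−1)/2 = 0.82 → α = 1 + 0.82·2 = 2.64.
β = 4 − α = 1.36.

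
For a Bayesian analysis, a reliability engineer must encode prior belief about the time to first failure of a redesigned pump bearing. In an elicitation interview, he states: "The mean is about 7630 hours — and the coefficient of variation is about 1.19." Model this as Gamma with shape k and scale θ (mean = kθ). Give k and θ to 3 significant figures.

For Gamma(k, scale θ): mean = kθ, variance = kθ², so CV = 1/√k.
CV = 1.19, hence k = 1/CV² = 0.706.
Then θ = mean/k = 7630/0.706 = 10800.

k ≈ 0.706, θ ≈ 10800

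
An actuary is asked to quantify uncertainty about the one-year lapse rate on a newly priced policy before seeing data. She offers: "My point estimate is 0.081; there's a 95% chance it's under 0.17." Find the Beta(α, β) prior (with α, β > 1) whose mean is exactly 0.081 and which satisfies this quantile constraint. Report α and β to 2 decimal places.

α ≈ 2.67, β ≈ 30.30

With mean 0.081 fixed, write α = 0.081s, β = 0.919s where s = α+β.
Need P(θ < 0.17) = 0.95 under Beta(0.081s, 0.919s). Normal approximation: (q−m)/√(m(1−m)/s) ≈ z_{0.95} = 1.64, so s ≈ 0.081·0.919·(1.64)²/(0.17−0.081)² = 25.4.
At s = 25.4: P(θ<0.17) ≈ 0.931. Adjusting to match 0.95 gives s ≈ 32.98.
So α = 0.081·32.98 ≈ 2.67, β = 0.919·32.98 ≈ 30.30.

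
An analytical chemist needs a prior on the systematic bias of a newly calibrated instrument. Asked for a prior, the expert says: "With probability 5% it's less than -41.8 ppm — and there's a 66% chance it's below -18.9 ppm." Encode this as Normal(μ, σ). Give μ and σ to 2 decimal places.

μ = -23.49, σ = 11.13

The p-quantile of Normal(μ,σ) is μ + z_p·σ, with z_{0.05} = -1.645 and z_{0.66} = 0.4125.
Eliminate σ: μ = (z₂·x₁ − z₁·x₂)/(z₂ − z₁) = (0.4125·-41.8 − (-1.645)·-18.9)/2.057 = -23.49.
Then σ = (x₂ − x₁)/(z₂ − z₁) = (-18.9 − -41.8)/2.057 = 11.13.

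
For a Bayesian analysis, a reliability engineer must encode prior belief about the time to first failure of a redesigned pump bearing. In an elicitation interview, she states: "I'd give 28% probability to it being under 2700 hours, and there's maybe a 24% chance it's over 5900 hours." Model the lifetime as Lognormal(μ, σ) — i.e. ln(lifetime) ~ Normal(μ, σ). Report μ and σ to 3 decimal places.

μ ≈ 8.254, σ ≈ 0.606

If T ~ Lognormal(μ,σ) then ln T ~ Normal(μ,σ), so the p-quantile of ln T is μ + z_p·σ.
ln(2700) = 7.901 and ln(5900) = 8.683; z_{0.28} = -0.5828, z_{0.76} = 0.7063.
σ = (8.683 − 7.901)/(0.7063 − (-0.5828)) = 0.606.
μ = 7.901 − (-0.5828)·0.606 = 8.254.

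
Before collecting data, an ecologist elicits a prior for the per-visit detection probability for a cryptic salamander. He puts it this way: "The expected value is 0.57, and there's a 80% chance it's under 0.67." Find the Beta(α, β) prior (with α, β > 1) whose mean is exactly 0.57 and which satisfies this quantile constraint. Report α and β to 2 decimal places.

α ≈ 10.10, β ≈ 7.62

With mean 0.57 fixed, write α = 0.57s, β = 0.43s where s = α+β.
Need P(θ < 0.67) = 0.8 under Beta(0.57s, 0.43s). Normal approximation: (q−m)/√(m(1−m)/s) ≈ z_{0.8} = 0.842, so s ≈ 0.57·0.43·(0.842)²/(0.67−0.57)² = 17.4.
At s = 17.4: P(θ<0.67) ≈ 0.797. Adjusting to match 0.8 gives s ≈ 17.72.
So α = 0.57·17.72 ≈ 10.10, β = 0.43·17.72 ≈ 7.62.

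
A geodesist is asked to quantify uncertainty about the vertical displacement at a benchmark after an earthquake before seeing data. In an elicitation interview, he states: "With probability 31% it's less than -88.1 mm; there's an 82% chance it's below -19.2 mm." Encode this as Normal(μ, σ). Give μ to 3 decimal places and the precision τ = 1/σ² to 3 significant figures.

μ = -63.891, τ = 0.00042

The p-quantile of Normal(μ,σ) is μ + z_p·σ, with z_{0.31} = -0.4959 and z_{0.82} = 0.9154.
Eliminate σ: μ = (z₂·x₁ − z₁·x₂)/(z₂ − z₁) = (0.9154·-88.1 − (-0.4959)·-19.2)/1.411 = -63.891.
Then σ = (x₂ − x₁)/(z₂ − z₁) = (-19.2 − -88.1)/1.411 = 48.823.
Precision τ = 1/σ² = 1/48.82² = 0.00042.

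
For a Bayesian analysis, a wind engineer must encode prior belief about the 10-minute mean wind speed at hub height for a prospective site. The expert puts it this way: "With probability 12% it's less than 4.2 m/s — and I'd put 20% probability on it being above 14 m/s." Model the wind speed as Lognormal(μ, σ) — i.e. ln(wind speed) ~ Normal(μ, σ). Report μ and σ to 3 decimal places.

If T ~ Lognormal(μ,σ) then ln T ~ Normal(μ,σ), so the p-quantile of ln T is μ + z_p·σ.
ln(4.2) = 1.435 and ln(14) = 2.639; z_{0.12} = -1.175, z_{0.8} = 0.8416.
σ = (2.639 − 1.435)/(0.8416 − (-1.175)) = 0.597.
μ = 1.435 − (-1.175)·0.597 = 2.137.

μ ≈ 2.137, σ ≈ 0.597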